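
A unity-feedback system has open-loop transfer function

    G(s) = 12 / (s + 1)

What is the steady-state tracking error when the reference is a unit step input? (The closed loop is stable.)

e_ss = 0.07692

G(s) has no poles at the origin.
This is a Type 0 system. Kp = lim_{s→0} G(s) = 12/1.
e_ss = 1/(1 + Kp) = 1/(1 + 12) = 1/13 ≈ 0.07692.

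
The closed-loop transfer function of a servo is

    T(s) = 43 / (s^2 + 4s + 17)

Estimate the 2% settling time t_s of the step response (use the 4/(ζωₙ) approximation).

Comparing s^2 + 4s + 17 to s^2 + 2ζωₙs + ωₙ²: ωₙ = √17 ≈ 4.123 rad/s and ζ = 4/(2·√17) ≈ 0.4851.
ζωₙ = 4/2 = 2, so t_s ≈ 4/(ζωₙ) = 4/2 = 2 s.

t_s ≈ 2 s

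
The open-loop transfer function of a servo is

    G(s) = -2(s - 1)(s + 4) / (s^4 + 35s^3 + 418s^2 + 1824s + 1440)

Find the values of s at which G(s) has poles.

The poles are the roots of the denominator s^4 + 35s^3 + 418s^2 + 1824s + 1440 = 0.
Trying s = -12: the polynomial evaluates to 0, so (s + 12) is a factor.
Dividing out leaves s^3 + 23s^2 + 142s + 120 = 0.
This factors further as (s + 1)(s + 12)(s + 10) = 0.

s = -12, -1, -12, -10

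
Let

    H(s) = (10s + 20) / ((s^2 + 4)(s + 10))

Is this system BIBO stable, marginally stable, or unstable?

marginally stable

The poles can be read from the denominator factors: s = ±2j, -10.
Since the simple pole(s) at s = 2j, -2j lie on the jω-axis with none in the right half-plane, the system is marginally stable.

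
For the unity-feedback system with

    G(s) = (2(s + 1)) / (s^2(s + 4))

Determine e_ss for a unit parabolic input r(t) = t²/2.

e_ss = 2

G(s) has 2 poles at the origin.
This is a Type 2 system. Ka = lim_{s→0} s^2·G(s) = 2/4 = 1/2.
e_ss = 1/Ka = 1/(1/2) = 2.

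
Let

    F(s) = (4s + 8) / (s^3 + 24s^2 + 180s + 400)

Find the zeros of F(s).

Set the numerator to zero: 4s + 8 = 0, i.e. 4·(s + 2) = 0.
So s = -2.

s = -2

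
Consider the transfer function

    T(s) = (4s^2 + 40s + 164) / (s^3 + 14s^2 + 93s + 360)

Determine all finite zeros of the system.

s = -5 ± 4j

Set the numerator to zero: 4s^2 + 40s + 164 = 0, i.e. 4·(s^2 + 10s + 41) = 0.
Factoring: (s^2 + 10s + 41) = 0.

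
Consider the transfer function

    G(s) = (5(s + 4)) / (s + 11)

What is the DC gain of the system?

Set s = 0: G(0) = (20) / (11) = 20/11.

G(0) = 20/11 ≈ 1.818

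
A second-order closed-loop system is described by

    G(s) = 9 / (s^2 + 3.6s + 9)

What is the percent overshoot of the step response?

Comparing s^2 + 3.6s + 9 to s^2 + 2ζωₙs + ωₙ²: ωₙ = 3 rad/s and ζ = 3.6/(2·3) = 0.6.
%OS = 100·exp(−πζ/√(1−ζ²)) = 100·exp(−π·0.6/√(1−0.6²)) ≈ 9.48%.

%OS ≈ 9.48%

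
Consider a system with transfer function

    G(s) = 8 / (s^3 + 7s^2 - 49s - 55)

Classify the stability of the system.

The denominator s^3 + 7s^2 - 49s - 55 factors as (s + 1)(s - 5)(s + 11), giving poles at s = -1, 5, -11.
Since the pole(s) at s = 5 lie in the right half-plane, the system is unstable.

unstable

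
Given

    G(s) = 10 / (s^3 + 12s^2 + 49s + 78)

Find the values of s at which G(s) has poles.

The poles are the roots of the denominator s^3 + 12s^2 + 49s + 78 = 0.
Trying s = -6: the polynomial evaluates to 0, so (s + 6) is a factor.
Dividing out leaves s^2 + 6s + 13 = 0.
The quadratic formula then gives s = -3 ± 2j.

s = -3 ± 2j, -6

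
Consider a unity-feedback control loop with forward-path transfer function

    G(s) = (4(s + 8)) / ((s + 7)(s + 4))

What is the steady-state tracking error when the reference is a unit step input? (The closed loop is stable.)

G(s) has no poles at the origin.
This is a Type 0 system. Kp = lim_{s→0} G(s) = 32/28 = 8/7.
e_ss = 1/(1 + Kp) = 1/(1 + 8/7) = 7/15 ≈ 0.4667.

e_ss = 0.4667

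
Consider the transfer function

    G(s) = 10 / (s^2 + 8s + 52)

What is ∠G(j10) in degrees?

At s = j10: numerator = 10, denominator = -48 + j80.
∠G = ∠num − ∠den = 0° − (120.96°) = -121.0°.

∠G(j10) ≈ -121.0°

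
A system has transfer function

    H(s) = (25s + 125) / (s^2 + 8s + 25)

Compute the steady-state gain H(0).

Set s = 0: H(0) = (125) / (25) = 5.

H(0) = 5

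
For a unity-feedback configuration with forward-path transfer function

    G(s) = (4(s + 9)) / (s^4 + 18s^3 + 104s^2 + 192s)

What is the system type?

Type 1

The denominator has 1 factor of s at the origin (free integrator), so this is a Type 1 system.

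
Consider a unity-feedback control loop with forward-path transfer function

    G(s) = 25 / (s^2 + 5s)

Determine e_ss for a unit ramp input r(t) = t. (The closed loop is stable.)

e_ss = 0.2000

G(s) has one pole at the origin.
This is a Type 1 system. Kv = lim_{s→0} s·G(s) = 25/5 = 5.
e_ss = 1/Kv = 1/(5) = 1/5 ≈ 0.2000.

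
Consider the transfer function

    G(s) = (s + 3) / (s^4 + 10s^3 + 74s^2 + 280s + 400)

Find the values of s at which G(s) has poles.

s = -2 + 6j, -2 - 6j, -3 + j, -3 - j

The poles are the roots of the denominator s^4 + 10s^3 + 74s^2 + 280s + 400 = 0.
No real roots exist; factor into two real quadratics: (s^2 + 4s + 40)(s^2 + 6s + 10) = 0.
Each quadratic gives a conjugate pair via the quadratic formula.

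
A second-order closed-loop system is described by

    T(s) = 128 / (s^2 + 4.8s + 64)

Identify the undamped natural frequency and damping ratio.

Compare the denominator to the standard form s^2 + 2ζωₙs + ωₙ².
ωₙ² = 64, so ωₙ = 8 rad/s.
2ζωₙ = 4.8, so ζ = 4.8/(2·8) = 0.3.

ωₙ = 8 rad/s, ζ = 0.3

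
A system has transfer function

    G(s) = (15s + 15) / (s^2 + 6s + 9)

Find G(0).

G(0) = 5/3 ≈ 1.667

Set s = 0: G(0) = (15) / (9) = 5/3.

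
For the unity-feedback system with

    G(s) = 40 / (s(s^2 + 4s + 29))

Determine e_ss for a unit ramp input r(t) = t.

e_ss = 0.7250

G(s) has one pole at the origin.
This is a Type 1 system. Kv = lim_{s→0} s·G(s) = 40/29.
e_ss = 1/Kv = 1/(40/29) = 29/40 ≈ 0.7250.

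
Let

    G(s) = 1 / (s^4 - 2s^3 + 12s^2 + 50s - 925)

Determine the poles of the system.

s = 5, 1 + 6j, 1 - 6j, -5

The poles are the roots of the denominator s^4 - 2s^3 + 12s^2 + 50s - 925 = 0.
Trying s = 5: the polynomial evaluates to 0, so (s - 5) is a factor.
Dividing out leaves s^3 + 3s^2 + 27s + 185 = 0.
This factors further as (s^2 - 2s + 37)(s + 5) = 0.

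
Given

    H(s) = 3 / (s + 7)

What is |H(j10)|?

|H(j10)| ≈ 0.2458

Substitute s = j10: numerator = 3, denominator = 7 + j10.
|H(j10)| = |3| / |7 + j10| = 3 / 12.207 ≈ 0.2458.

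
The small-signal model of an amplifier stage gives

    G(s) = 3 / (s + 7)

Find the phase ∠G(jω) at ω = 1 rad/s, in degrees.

At s = j1: numerator = 3, denominator = 7 + j1.
∠G = ∠num − ∠den = 0° − (8.1301°) = -8.130°.

∠G(j1) ≈ -8.130°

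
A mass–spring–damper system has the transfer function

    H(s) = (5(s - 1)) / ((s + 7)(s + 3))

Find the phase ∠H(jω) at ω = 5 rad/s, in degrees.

∠H(j5) ≈ 6.736°

At s = j5: numerator = -5 + j25, denominator = -4 + j50.
∠H = ∠num − ∠den = 101.31° − (94.574°) = 6.736°.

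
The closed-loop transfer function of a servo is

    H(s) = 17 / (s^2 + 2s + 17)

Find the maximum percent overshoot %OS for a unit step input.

Comparing s^2 + 2s + 17 to s^2 + 2ζωₙs + ωₙ²: ωₙ = √17 ≈ 4.123 rad/s and ζ = 2/(2·√17) ≈ 0.2425.
%OS = 100·exp(−πζ/√(1−ζ²)) = 100·exp(−π·0.2425/√(1−0.2425²)) ≈ 45.6%.

%OS ≈ 45.6%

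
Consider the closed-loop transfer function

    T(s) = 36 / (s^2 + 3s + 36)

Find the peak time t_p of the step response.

Comparing s^2 + 3s + 36 to s^2 + 2ζωₙs + ωₙ²: ωₙ = 6 rad/s and ζ = 3/(2·6) = 0.25.
ζωₙ = 3/2 = 1.5, so ω_d = ωₙ√(1−ζ²) = √(ωₙ² − (ζωₙ)²) = √(36 − 1.5²) = √33.75 ≈ 5.809 rad/s.
t_p = π/ω_d = π/5.809 ≈ 0.5408 s.

t_p ≈ 0.5408 s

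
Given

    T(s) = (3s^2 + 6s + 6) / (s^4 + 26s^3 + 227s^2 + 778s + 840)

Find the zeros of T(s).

s = -1 + j, -1 - j

Set the numerator to zero: 3s^2 + 6s + 6 = 0, i.e. 3·(s^2 + 2s + 2) = 0.
Factoring: (s^2 + 2s + 2) = 0.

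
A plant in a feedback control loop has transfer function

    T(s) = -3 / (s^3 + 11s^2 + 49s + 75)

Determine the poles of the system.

s = -4 ± 3j, -3

The poles are the roots of the denominator s^3 + 11s^2 + 49s + 75 = 0.
Trying s = -3: the polynomial evaluates to 0, so (s + 3) is a factor.
Dividing out leaves s^2 + 8s + 25 = 0.
The quadratic formula then gives s = -4 ± 3j.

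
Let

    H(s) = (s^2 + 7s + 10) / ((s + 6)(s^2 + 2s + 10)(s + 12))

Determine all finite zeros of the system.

Set the numerator to zero: s^2 + 7s + 10 = 0.
Factoring: (s + 2)(s + 5) = 0.

s = -2, -5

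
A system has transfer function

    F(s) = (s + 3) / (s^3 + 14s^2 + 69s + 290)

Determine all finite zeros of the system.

Set the numerator to zero: s + 3 = 0.
So s = -3.

s = -3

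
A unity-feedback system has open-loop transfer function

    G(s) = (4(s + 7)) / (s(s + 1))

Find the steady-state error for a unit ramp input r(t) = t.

e_ss = 0.03571

G(s) has one pole at the origin.
This is a Type 1 system. Kv = lim_{s→0} s·G(s) = 28/1.
e_ss = 1/Kv = 1/(28) = 1/28 ≈ 0.03571.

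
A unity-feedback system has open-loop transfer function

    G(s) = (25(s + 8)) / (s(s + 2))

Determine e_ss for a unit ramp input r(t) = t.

e_ss = 0.01000

G(s) has one pole at the origin.
This is a Type 1 system. Kv = lim_{s→0} s·G(s) = 200/2 = 100.
e_ss = 1/Kv = 1/(100) = 1/100 ≈ 0.01000.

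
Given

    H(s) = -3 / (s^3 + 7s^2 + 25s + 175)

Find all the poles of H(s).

The poles are the roots of the denominator s^3 + 7s^2 + 25s + 175 = 0.
Trying s = -7: the polynomial evaluates to 0, so (s + 7) is a factor.
Dividing out leaves s^2 + 25 = 0.
The quadratic formula then gives s = 0 ± 5j.

s = 5j, -5j, -7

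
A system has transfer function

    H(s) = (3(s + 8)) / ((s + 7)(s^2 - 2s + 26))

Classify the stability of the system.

unstable

The poles can be read from the denominator factors: s = -7, 1 ± 5j.
Since the pole(s) at s = 1 + 5j, 1 - 5j lie in the right half-plane, the system is unstable.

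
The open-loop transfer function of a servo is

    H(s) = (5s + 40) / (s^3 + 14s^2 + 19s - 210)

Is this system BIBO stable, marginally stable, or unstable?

The denominator s^3 + 14s^2 + 19s - 210 factors as (s - 3)(s + 7)(s + 10), giving poles at s = 3, -7, -10.
Since the pole(s) at s = 3 lie in the right half-plane, the system is unstable.

unstable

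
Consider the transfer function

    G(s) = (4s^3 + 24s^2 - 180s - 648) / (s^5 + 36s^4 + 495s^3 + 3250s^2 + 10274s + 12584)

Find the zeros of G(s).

Set the numerator to zero: 4s^3 + 24s^2 - 180s - 648 = 0, i.e. 4·(s^3 + 6s^2 - 45s - 162) = 0.
Factoring: (s + 3)(s - 6)(s + 9) = 0.

s = -3, 6, -9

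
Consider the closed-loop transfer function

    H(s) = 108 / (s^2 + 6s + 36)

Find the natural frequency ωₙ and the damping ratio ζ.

Compare the denominator to the standard form s^2 + 2ζωₙs + ωₙ².
ωₙ² = 36, so ωₙ = 6 rad/s.
2ζωₙ = 6, so ζ = 6/(2·6) = 0.5.

ωₙ = 6 rad/s, ζ = 0.5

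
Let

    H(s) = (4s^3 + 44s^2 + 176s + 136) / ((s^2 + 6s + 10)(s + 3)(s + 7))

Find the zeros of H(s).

Set the numerator to zero: 4s^3 + 44s^2 + 176s + 136 = 0, i.e. 4·(s^3 + 11s^2 + 44s + 34) = 0.
Factoring: (s + 1)(s^2 + 10s + 34) = 0.

s = -1, -5 + 3j, -5 - 3j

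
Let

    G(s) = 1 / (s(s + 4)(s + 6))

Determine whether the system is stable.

marginally stable

The poles can be read from the denominator factors: s = 0, -4, -6.
Since the simple pole(s) at s = 0 lie on the jω-axis with none in the right half-plane, the system is marginally stable.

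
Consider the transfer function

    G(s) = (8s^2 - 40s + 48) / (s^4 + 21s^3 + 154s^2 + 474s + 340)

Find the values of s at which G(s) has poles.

s = -1, -5 + 3j, -5 - 3j, -10

The poles are the roots of the denominator s^4 + 21s^3 + 154s^2 + 474s + 340 = 0.
Trying s = -1: the polynomial evaluates to 0, so (s + 1) is a factor.
Dividing out leaves s^3 + 20s^2 + 134s + 340 = 0.
This factors further as (s^2 + 10s + 34)(s + 10) = 0.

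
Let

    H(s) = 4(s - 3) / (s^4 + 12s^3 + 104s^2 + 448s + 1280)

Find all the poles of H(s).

The poles are the roots of the denominator s^4 + 12s^3 + 104s^2 + 448s + 1280 = 0.
No real roots exist; factor into two real quadratics: (s^2 + 4s + 40)(s^2 + 8s + 32) = 0.
Each quadratic gives a conjugate pair via the quadratic formula.

s = -2 + 6j, -2 - 6j, -4 + 4j, -4 - 4j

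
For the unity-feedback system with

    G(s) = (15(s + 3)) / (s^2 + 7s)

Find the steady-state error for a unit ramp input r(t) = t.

e_ss = 0.1556

G(s) has one pole at the origin.
This is a Type 1 system. Kv = lim_{s→0} s·G(s) = 45/7.
e_ss = 1/Kv = 1/(45/7) = 7/45 ≈ 0.1556.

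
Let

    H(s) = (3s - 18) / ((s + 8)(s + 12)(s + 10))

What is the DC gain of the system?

Set s = 0: H(0) = (-18) / (960) = -3/160.

H(0) = -3/160 ≈ -0.01875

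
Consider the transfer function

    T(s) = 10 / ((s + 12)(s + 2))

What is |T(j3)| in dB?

|T(j3)|_dB ≈ -13.0 dB

Substitute s = j3: numerator = 10, denominator = 15 + j42.
|T(j3)| = |10| / |15 + j42| = 10 / 44.598 ≈ 0.2242.
In decibels: 20·log₁₀(0.2242) ≈ -13.0 dB.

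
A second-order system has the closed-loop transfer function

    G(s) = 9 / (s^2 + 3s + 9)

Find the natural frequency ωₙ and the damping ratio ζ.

ωₙ = 3 rad/s, ζ = 0.5

Compare the denominator to the standard form s^2 + 2ζωₙs + ωₙ².
ωₙ² = 9, so ωₙ = 3 rad/s.
2ζωₙ = 3, so ζ = 3/(2·3) = 0.5.
With ζ = 0.5 the response is underdamped.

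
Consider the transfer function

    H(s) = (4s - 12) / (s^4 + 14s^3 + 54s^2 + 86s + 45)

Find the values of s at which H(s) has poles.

s = -9, -2 ± j, -1

The poles are the roots of the denominator s^4 + 14s^3 + 54s^2 + 86s + 45 = 0.
Trying s = -9: the polynomial evaluates to 0, so (s + 9) is a factor.
Dividing out leaves s^3 + 5s^2 + 9s + 5 = 0.
This factors further as (s^2 + 4s + 5)(s + 1) = 0.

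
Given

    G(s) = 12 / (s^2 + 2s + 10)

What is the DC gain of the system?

G(0) = 6/5 ≈ 1.200

Set s = 0: G(0) = (12) / (10) = 6/5.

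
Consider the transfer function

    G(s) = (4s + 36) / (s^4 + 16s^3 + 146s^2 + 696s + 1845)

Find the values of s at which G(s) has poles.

s = -3 + 6j, -3 - 6j, -5 + 4j, -5 - 4j

The poles are the roots of the denominator s^4 + 16s^3 + 146s^2 + 696s + 1845 = 0.
No real roots exist; factor into two real quadratics: (s^2 + 6s + 45)(s^2 + 10s + 41) = 0.
Each quadratic gives a conjugate pair via the quadratic formula.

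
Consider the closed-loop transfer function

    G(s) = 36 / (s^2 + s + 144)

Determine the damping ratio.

Compare the denominator to the standard form s^2 + 2ζωₙs + ωₙ².
ωₙ² = 144, so ωₙ = 12 rad/s.
2ζωₙ = 1, so ζ = 1/(2·12) ≈ 0.04167.

ζ ≈ 0.04167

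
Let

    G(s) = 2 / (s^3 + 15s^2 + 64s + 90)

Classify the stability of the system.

stable

The denominator s^3 + 15s^2 + 64s + 90 factors as (s^2 + 6s + 10)(s + 9), giving poles at s = -3 ± j, -9.
Since all poles lie strictly in the left half-plane, the system is stable.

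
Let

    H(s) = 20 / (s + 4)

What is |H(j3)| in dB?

Substitute s = j3: numerator = 20, denominator = 4 + j3.
|H(j3)| = |20| / |4 + j3| = 20 / 5 = 4.
In decibels: 20·log₁₀(4) ≈ 12.0 dB.

|H(j3)|_dB ≈ 12.0 dB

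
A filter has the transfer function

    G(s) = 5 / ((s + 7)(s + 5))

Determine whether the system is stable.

stable

The poles can be read from the denominator factors: s = -7, -5.
Since all poles lie strictly in the left half-plane, the system is stable.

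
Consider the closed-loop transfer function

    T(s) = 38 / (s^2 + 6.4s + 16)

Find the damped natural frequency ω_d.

Comparing s^2 + 6.4s + 16 to s^2 + 2ζωₙs + ωₙ²: ωₙ = 4 rad/s and ζ = 6.4/(2·4) = 0.8.
ζωₙ = 6.4/2 = 3.2, so ω_d = ωₙ√(1−ζ²) = √(ωₙ² − (ζωₙ)²) = √(16 − 3.2²) = √5.76 = 2.400 rad/s.

ω_d = 2.400 rad/s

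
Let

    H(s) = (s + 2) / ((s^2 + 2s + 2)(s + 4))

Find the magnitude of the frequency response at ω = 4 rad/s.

Substitute s = j4: numerator = 2 + j4, denominator = -88 - j24.
|H(j4)| = |2 + j4| / |-88 - j24| = 4.4721 / 91.214 ≈ 0.04903.

|H(j4)| ≈ 0.04903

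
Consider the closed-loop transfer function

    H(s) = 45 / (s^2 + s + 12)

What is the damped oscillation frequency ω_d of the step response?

ω_d ≈ 3.428 rad/s

Comparing s^2 + s + 12 to s^2 + 2ζωₙs + ωₙ²: ωₙ = √12 ≈ 3.464 rad/s and ζ = 1/(2·√12) ≈ 0.1443.
ζωₙ = 1/2 = 0.5, so ω_d = ωₙ√(1−ζ²) = √(ωₙ² − (ζωₙ)²) = √(12 − 0.5²) = √11.75 ≈ 3.428 rad/s.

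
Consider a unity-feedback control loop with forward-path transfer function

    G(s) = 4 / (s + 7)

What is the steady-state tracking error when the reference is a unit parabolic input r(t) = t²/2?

e_ss = ∞

G(s) has no poles at the origin.
This is a Type 0 system; Ka = lim_{s→0} s^2·G(s) = 0, so the steady-state error for a parabola input is infinite.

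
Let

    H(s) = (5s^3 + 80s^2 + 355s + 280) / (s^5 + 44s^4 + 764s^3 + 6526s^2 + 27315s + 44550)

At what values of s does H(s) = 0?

s = -8, -1, -7

Set the numerator to zero: 5s^3 + 80s^2 + 355s + 280 = 0, i.e. 5·(s^3 + 16s^2 + 71s + 56) = 0.
Factoring: (s + 8)(s + 1)(s + 7) = 0.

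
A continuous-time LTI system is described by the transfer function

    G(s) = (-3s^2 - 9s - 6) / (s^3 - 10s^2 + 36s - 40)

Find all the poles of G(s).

s = 4 + 2j, 4 - 2j, 2

The poles are the roots of the denominator s^3 - 10s^2 + 36s - 40 = 0.
Trying s = 2: the polynomial evaluates to 0, so (s - 2) is a factor.
Dividing out leaves s^2 - 8s + 20 = 0.
The quadratic formula then gives s = 4 ± 2j.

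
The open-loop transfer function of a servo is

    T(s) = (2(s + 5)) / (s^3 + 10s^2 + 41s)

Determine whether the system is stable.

The denominator s^3 + 10s^2 + 41s factors as s(s^2 + 10s + 41), giving poles at s = 0, -5 ± 4j.
Since the simple pole(s) at s = 0 lie on the jω-axis with none in the right half-plane, the system is marginally stable.

marginally stable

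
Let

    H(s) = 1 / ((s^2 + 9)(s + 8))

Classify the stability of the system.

marginally stable

The poles can be read from the denominator factors: s = 3j, -3j, -8.
Since the simple pole(s) at s = ±3j lie on the jω-axis with none in the right half-plane, the system is marginally stable.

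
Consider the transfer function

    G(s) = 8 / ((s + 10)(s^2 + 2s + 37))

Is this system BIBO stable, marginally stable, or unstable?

The poles can be read from the denominator factors: s = -10, -1 + 6j, -1 - 6j.
Since all poles lie strictly in the left half-plane, the system is stable.

stable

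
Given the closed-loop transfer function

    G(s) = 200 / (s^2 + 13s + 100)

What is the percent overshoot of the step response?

%OS ≈ 6.81%

Comparing s^2 + 13s + 100 to s^2 + 2ζωₙs + ωₙ²: ωₙ = 10 rad/s and ζ = 13/(2·10) = 0.65.
%OS = 100·exp(−πζ/√(1−ζ²)) = 100·exp(−π·0.65/√(1−0.65²)) ≈ 6.81%.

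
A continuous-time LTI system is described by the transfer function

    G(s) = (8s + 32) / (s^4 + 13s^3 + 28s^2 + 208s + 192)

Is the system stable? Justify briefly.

marginally stable

The denominator s^4 + 13s^3 + 28s^2 + 208s + 192 factors as (s^2 + 16)(s + 1)(s + 12), giving poles at s = ±4j, -1, -12.
Since the simple pole(s) at s = 4j, -4j lie on the jω-axis with none in the right half-plane, the system is marginally stable.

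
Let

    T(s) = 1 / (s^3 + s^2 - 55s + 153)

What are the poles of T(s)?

s = -9, 4 ± j

The poles are the roots of the denominator s^3 + s^2 - 55s + 153 = 0.
Trying s = -9: the polynomial evaluates to 0, so (s + 9) is a factor.
Dividing out leaves s^2 - 8s + 17 = 0.
The quadratic formula then gives s = 4 ± 1j.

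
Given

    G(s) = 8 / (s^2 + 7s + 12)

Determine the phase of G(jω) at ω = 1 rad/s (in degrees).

∠G(j1) ≈ -32.47°

At s = j1: numerator = 8, denominator = 11 + j7.
∠G = ∠num − ∠den = 0° − (32.471°) = -32.47°.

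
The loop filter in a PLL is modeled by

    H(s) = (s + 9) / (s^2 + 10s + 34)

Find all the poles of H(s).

The poles are the roots of the denominator s^2 + 10s + 34 = 0.
Using the quadratic formula: s = (-10 ± √(-36))/2 = -5 ± 3j.

s = -5 + 3j, -5 - 3j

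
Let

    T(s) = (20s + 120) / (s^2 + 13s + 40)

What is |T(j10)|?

|T(j10)| ≈ 1.629

Substitute s = j10: numerator = 120 + j200, denominator = -60 + j130.
|T(j10)| = |120 + j200| / |-60 + j130| = 233.24 / 143.18 ≈ 1.629.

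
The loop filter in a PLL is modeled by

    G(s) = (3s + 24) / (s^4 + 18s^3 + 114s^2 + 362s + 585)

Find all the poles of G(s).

The poles are the roots of the denominator s^4 + 18s^3 + 114s^2 + 362s + 585 = 0.
Trying s = -5: the polynomial evaluates to 0, so (s + 5) is a factor.
Dividing out leaves s^3 + 13s^2 + 49s + 117 = 0.
This factors further as (s^2 + 4s + 13)(s + 9) = 0.

s = -2 + 3j, -2 - 3j, -5, -9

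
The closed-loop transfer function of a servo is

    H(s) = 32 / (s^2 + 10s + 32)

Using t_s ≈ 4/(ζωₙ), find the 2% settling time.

Comparing s^2 + 10s + 32 to s^2 + 2ζωₙs + ωₙ²: ωₙ = √32 ≈ 5.657 rad/s and ζ = 10/(2·√32) ≈ 0.8839.
ζωₙ = 10/2 = 5, so t_s ≈ 4/(ζωₙ) = 4/5 = 0.8000 s.

t_s ≈ 0.8000 s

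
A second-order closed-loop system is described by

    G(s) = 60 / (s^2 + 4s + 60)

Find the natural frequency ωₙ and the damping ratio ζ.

ωₙ ≈ 7.746 rad/s, ζ ≈ 0.2582

Compare the denominator to the standard form s^2 + 2ζωₙs + ωₙ².
ωₙ² = 60, so ωₙ = √60 ≈ 7.746 rad/s.
2ζωₙ = 4, so ζ = 4/(2·√60) ≈ 0.2582.
With ζ = 0.2582 the response is underdamped.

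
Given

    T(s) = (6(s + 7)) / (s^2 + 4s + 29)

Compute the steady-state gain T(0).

At s = 0 each factor (s + a) contributes a and each (s^2 + bs + c) contributes c.
T(0) = 6·(7) / ((29)) = 42/29 = 42/29.

T(0) = 42/29 ≈ 1.448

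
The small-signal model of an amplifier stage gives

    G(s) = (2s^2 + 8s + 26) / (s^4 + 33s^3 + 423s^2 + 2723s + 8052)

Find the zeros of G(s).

s = -2 ± 3j

Set the numerator to zero: 2s^2 + 8s + 26 = 0, i.e. 2·(s^2 + 4s + 13) = 0.
Factoring: (s^2 + 4s + 13) = 0.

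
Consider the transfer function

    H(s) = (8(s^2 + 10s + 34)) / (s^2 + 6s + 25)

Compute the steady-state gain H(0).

H(0) = 272/25 ≈ 10.88

Set s = 0: H(0) = (272) / (25) = 272/25.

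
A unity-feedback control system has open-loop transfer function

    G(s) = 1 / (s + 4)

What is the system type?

Type 0

The denominator has no factor of s at the origin — no free integrator — so this is a Type 0 system.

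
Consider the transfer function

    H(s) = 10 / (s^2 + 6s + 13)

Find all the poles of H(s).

The poles are the roots of the denominator s^2 + 6s + 13 = 0.
Using the quadratic formula: s = (-6 ± √(-16))/2 = -3 ± 2j.

s = -3 ± 2j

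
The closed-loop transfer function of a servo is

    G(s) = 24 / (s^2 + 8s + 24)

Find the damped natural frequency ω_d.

Comparing s^2 + 8s + 24 to s^2 + 2ζωₙs + ωₙ²: ωₙ = √24 ≈ 4.899 rad/s and ζ = 8/(2·√24) ≈ 0.8165.
ζωₙ = 8/2 = 4, so ω_d = ωₙ√(1−ζ²) = √(ωₙ² − (ζωₙ)²) = √(24 − 4²) = √8 ≈ 2.828 rad/s.

ω_d ≈ 2.828 rad/s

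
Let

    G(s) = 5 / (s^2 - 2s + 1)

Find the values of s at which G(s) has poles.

The poles are the roots of the denominator s^2 - 2s + 1 = 0.
Factoring: (s - 1)^2 = 0, so s = 1 and s = 1.

s = 1, 1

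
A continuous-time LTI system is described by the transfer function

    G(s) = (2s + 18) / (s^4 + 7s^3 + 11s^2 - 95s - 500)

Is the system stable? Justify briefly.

The denominator s^4 + 7s^3 + 11s^2 - 95s - 500 factors as (s + 5)(s^2 + 6s + 25)(s - 4), giving poles at s = -5, -3 + 4j, -3 - 4j, 4.
Since the pole(s) at s = 4 lie in the right half-plane, the system is unstable.

unstable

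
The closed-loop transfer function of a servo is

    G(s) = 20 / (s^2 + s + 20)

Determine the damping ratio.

Compare the denominator to the standard form s^2 + 2ζωₙs + ωₙ².
ωₙ² = 20, so ωₙ = √20 ≈ 4.472 rad/s.
2ζωₙ = 1, so ζ = 1/(2·√20) ≈ 0.1118.
With ζ = 0.1118 the response is underdamped.

ζ ≈ 0.1118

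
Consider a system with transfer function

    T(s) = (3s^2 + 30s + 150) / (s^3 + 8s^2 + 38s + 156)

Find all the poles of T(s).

The poles are the roots of the denominator s^3 + 8s^2 + 38s + 156 = 0.
Trying s = -6: the polynomial evaluates to 0, so (s + 6) is a factor.
Dividing out leaves s^2 + 2s + 26 = 0.
The quadratic formula then gives s = -1 ± 5j.

s = -1 ± 5j, -6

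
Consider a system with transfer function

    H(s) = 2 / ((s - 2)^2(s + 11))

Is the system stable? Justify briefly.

The poles can be read from the denominator factors: s = 2, -11, 2.
Since the pole(s) at s = 2, 2 lie in the right half-plane, the system is unstable.

unstable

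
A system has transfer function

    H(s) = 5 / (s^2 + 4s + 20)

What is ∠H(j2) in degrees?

At s = j2: numerator = 5, denominator = 16 + j8.
∠H = ∠num − ∠den = 0° − (26.565°) = -26.57°.

∠H(j2) ≈ -26.57°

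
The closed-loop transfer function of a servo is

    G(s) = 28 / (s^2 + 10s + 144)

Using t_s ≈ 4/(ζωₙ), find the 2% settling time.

Comparing s^2 + 10s + 144 to s^2 + 2ζωₙs + ωₙ²: ωₙ = 12 rad/s and ζ = 10/(2·12) ≈ 0.4167.
ζωₙ = 10/2 = 5, so t_s ≈ 4/(ζωₙ) = 4/5 = 0.8000 s.

t_s ≈ 0.8000 s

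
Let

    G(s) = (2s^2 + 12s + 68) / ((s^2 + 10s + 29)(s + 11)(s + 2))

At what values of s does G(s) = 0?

s = -3 ± 5j

Set the numerator to zero: 2s^2 + 12s + 68 = 0, i.e. 2·(s^2 + 6s + 34) = 0.
Factoring: (s^2 + 6s + 34) = 0.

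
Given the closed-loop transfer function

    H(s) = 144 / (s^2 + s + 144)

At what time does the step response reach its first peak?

Comparing s^2 + s + 144 to s^2 + 2ζωₙs + ωₙ²: ωₙ = 12 rad/s and ζ = 1/(2·12) ≈ 0.04167.
ζωₙ = 1/2 = 0.5, so ω_d = ωₙ√(1−ζ²) = √(ωₙ² − (ζωₙ)²) = √(144 − 0.5²) = √143.75 ≈ 11.99 rad/s.
t_p = π/ω_d = π/11.99 ≈ 0.2620 s.

t_p ≈ 0.2620 s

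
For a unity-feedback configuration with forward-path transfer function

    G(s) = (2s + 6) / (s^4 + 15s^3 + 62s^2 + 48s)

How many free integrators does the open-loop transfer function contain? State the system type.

Type 1

Factor s from the denominator: s^4 + 15s^3 + 62s^2 + 48s = s·(s^3 + 15s^2 + 62s + 48).
There is 1 pole at the origin, so the system is Type 1.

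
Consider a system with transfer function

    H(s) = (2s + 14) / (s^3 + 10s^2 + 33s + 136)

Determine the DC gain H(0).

H(0) = 7/68 ≈ 0.1029

Set s = 0: H(0) = (14) / (136) = 7/68.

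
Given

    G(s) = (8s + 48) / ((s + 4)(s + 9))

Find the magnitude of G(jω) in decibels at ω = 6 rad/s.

Substitute s = j6: numerator = 48 + j48, denominator = j78.
|G(j6)| = |48 + j48| / |j78| = 67.882 / 78 ≈ 0.8703.
In decibels: 20·log₁₀(0.8703) ≈ -1.21 dB.

|G(j6)|_dB ≈ -1.21 dB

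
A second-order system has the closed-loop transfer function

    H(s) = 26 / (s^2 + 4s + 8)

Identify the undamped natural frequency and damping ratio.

Compare the denominator to the standard form s^2 + 2ζωₙs + ωₙ².
ωₙ² = 8, so ωₙ = √8 ≈ 2.828 rad/s.
2ζωₙ = 4, so ζ = 4/(2·√8) ≈ 0.7071.
With ζ = 0.7071 the response is underdamped.

ωₙ ≈ 2.828 rad/s, ζ ≈ 0.7071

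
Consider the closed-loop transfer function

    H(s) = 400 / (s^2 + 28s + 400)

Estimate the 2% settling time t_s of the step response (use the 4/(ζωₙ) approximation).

Comparing s^2 + 28s + 400 to s^2 + 2ζωₙs + ωₙ²: ωₙ = 20 rad/s and ζ = 28/(2·20) = 0.7.
ζωₙ = 28/2 = 14, so t_s ≈ 4/(ζωₙ) = 4/14 ≈ 0.2857 s.

t_s ≈ 0.2857 s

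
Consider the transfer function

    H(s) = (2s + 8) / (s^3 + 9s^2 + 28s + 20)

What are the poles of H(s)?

The poles are the roots of the denominator s^3 + 9s^2 + 28s + 20 = 0.
Trying s = -1: the polynomial evaluates to 0, so (s + 1) is a factor.
Dividing out leaves s^2 + 8s + 20 = 0.
The quadratic formula then gives s = -4 ± 2j.

s = -4 ± 2j, -1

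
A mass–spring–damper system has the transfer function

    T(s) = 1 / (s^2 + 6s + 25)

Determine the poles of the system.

The poles are the roots of the denominator s^2 + 6s + 25 = 0.
Using the quadratic formula: s = (-6 ± √(-64))/2 = -3 ± 4j.

s = -3 + 4j, -3 - 4j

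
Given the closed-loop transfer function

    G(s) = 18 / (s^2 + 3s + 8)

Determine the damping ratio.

Compare the denominator to the standard form s^2 + 2ζωₙs + ωₙ².
ωₙ² = 8, so ωₙ = √8 ≈ 2.828 rad/s.
2ζωₙ = 3, so ζ = 3/(2·√8) ≈ 0.5303.
With ζ = 0.5303 the response is underdamped.

ζ ≈ 0.5303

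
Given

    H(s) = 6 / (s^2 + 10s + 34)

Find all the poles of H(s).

The poles are the roots of the denominator s^2 + 10s + 34 = 0.
Using the quadratic formula: s = (-10 ± √(-36))/2 = -5 ± 3j.

s = -5 + 3j, -5 - 3j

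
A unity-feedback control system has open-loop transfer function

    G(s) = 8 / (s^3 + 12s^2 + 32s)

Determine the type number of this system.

Type 1

Factor s from the denominator: s^3 + 12s^2 + 32s = s·(s^2 + 12s + 32).
There is 1 pole at the origin, so the system is Type 1.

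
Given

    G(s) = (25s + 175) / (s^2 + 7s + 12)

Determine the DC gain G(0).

G(0) = 175/12 ≈ 14.58

Set s = 0: G(0) = (175) / (12) = 175/12.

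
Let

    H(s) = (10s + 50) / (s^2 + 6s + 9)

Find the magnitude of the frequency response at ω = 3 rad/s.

|H(j3)| ≈ 3.239

Substitute s = j3: numerator = 50 + j30, denominator = j18.
|H(j3)| = |50 + j30| / |j18| = 58.310 / 18 ≈ 3.239.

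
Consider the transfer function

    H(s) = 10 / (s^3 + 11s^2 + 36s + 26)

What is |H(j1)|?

|H(j1)| ≈ 0.2626

Substitute s = j1: numerator = 10, denominator = 15 + j35.
|H(j1)| = |10| / |15 + j35| = 10 / 38.079 ≈ 0.2626.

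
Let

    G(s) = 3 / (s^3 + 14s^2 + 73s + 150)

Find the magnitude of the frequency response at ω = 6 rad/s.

|G(j6)| ≈ 0.007180

Substitute s = j6: numerator = 3, denominator = -354 + j222.
|G(j6)| = |3| / |-354 + j222| = 3 / 417.85 ≈ 0.007180.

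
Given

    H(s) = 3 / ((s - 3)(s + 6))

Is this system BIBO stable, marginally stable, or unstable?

unstable

The poles can be read from the denominator factors: s = 3, -6.
Since the pole(s) at s = 3 lie in the right half-plane, the system is unstable.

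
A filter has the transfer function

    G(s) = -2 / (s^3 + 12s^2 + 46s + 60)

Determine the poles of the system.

s = -3 ± j, -6

The poles are the roots of the denominator s^3 + 12s^2 + 46s + 60 = 0.
Trying s = -6: the polynomial evaluates to 0, so (s + 6) is a factor.
Dividing out leaves s^2 + 6s + 10 = 0.
The quadratic formula then gives s = -3 ± 1j.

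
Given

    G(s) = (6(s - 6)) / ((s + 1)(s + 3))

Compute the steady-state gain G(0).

G(0) = -12

At s = 0 each factor (s + a) contributes a and each (s^2 + bs + c) contributes c.
G(0) = 6·(-6) / ((1) · (3)) = -36/3 = -12.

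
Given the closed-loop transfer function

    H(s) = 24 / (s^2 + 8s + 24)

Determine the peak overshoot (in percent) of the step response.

%OS ≈ 1.18%

Comparing s^2 + 8s + 24 to s^2 + 2ζωₙs + ωₙ²: ωₙ = √24 ≈ 4.899 rad/s and ζ = 8/(2·√24) ≈ 0.8165.
%OS = 100·exp(−πζ/√(1−ζ²)) = 100·exp(−π·0.8165/√(1−0.8165²)) ≈ 1.18%.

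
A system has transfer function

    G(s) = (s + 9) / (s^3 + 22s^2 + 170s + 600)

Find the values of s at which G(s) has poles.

The poles are the roots of the denominator s^3 + 22s^2 + 170s + 600 = 0.
Trying s = -12: the polynomial evaluates to 0, so (s + 12) is a factor.
Dividing out leaves s^2 + 10s + 50 = 0.
The quadratic formula then gives s = -5 ± 5j.

s = -5 ± 5j, -12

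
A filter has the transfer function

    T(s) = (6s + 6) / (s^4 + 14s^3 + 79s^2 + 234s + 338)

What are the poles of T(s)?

The poles are the roots of the denominator s^4 + 14s^3 + 79s^2 + 234s + 338 = 0.
No real roots exist; factor into two real quadratics: (s^2 + 4s + 13)(s^2 + 10s + 26) = 0.
Each quadratic gives a conjugate pair via the quadratic formula.

s = -2 ± 3j, -5 ± j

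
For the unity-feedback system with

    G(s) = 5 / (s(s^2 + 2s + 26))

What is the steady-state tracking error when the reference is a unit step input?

e_ss = 0

G(s) has one pole at the origin.
This is a Type 1 system; for a step input the steady-state error is zero.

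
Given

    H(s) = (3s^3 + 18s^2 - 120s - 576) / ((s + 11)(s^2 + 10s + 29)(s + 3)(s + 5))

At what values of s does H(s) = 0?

s = -8, -4, 6

Set the numerator to zero: 3s^3 + 18s^2 - 120s - 576 = 0, i.e. 3·(s^3 + 6s^2 - 40s - 192) = 0.
Factoring: (s + 8)(s + 4)(s - 6) = 0.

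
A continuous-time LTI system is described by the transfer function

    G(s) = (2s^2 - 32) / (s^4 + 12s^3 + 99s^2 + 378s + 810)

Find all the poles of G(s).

The poles are the roots of the denominator s^4 + 12s^3 + 99s^2 + 378s + 810 = 0.
No real roots exist; factor into two real quadratics: (s^2 + 6s + 45)(s^2 + 6s + 18) = 0.
Each quadratic gives a conjugate pair via the quadratic formula.

s = -3 ± 6j, -3 ± 3j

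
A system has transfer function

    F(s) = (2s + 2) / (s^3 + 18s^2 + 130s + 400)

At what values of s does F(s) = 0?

Set the numerator to zero: 2s + 2 = 0, i.e. 2·(s + 1) = 0.
So s = -1.

s = -1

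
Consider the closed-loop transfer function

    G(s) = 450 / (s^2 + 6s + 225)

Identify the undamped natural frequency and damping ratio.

Compare the denominator to the standard form s^2 + 2ζωₙs + ωₙ².
ωₙ² = 225, so ωₙ = 15 rad/s.
2ζωₙ = 6, so ζ = 6/(2·15) = 0.2.
With ζ = 0.2 the response is underdamped.

ωₙ = 15 rad/s, ζ = 0.2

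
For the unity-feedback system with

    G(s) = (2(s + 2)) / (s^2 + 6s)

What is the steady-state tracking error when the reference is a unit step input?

e_ss = 0

G(s) has one pole at the origin.
This is a Type 1 system; for a step input the steady-state error is zero.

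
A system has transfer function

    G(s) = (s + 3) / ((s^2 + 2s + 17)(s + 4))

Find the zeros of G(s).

Set the numerator to zero: s + 3 = 0.
So s = -3.

s = -3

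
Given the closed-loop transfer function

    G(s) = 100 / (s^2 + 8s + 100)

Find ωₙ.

ωₙ = 10 rad/s

Compare the denominator to the standard form s^2 + 2ζωₙs + ωₙ².
ωₙ² = 100, so ωₙ = 10 rad/s.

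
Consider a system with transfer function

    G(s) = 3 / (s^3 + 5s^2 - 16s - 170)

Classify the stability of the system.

The denominator s^3 + 5s^2 - 16s - 170 factors as (s^2 + 10s + 34)(s - 5), giving poles at s = -5 + 3j, -5 - 3j, 5.
Since the pole(s) at s = 5 lie in the right half-plane, the system is unstable.

unstable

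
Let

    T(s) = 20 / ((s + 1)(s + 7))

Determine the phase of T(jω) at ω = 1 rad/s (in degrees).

∠T(j1) ≈ -53.13°

At s = j1: numerator = 20, denominator = 6 + j8.
∠T = ∠num − ∠den = 0° − (53.130°) = -53.13°.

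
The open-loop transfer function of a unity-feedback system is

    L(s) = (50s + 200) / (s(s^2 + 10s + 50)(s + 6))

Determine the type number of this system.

Type 1

The denominator has 1 factor of s at the origin (free integrator), so this is a Type 1 system.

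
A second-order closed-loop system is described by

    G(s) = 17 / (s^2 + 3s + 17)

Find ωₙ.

ωₙ ≈ 4.123 rad/s

Compare the denominator to the standard form s^2 + 2ζωₙs + ωₙ².
ωₙ² = 17, so ωₙ = √17 ≈ 4.123 rad/s.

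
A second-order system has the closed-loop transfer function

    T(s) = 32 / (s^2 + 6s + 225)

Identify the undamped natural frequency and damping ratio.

Compare the denominator to the standard form s^2 + 2ζωₙs + ωₙ².
ωₙ² = 225, so ωₙ = 15 rad/s.
2ζωₙ = 6, so ζ = 6/(2·15) = 0.2.

ωₙ = 15 rad/s, ζ = 0.2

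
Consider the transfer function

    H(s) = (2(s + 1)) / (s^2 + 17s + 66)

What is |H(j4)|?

Substitute s = j4: numerator = 2 + j8, denominator = 50 + j68.
|H(j4)| = |2 + j8| / |50 + j68| = 8.2462 / 84.404 ≈ 0.09770.

|H(j4)| ≈ 0.09770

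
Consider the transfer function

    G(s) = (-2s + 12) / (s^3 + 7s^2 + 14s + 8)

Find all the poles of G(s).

s = -1, -2, -4

The poles are the roots of the denominator s^3 + 7s^2 + 14s + 8 = 0.
Trying s = -1: the polynomial evaluates to 0, so (s + 1) is a factor.
Dividing out leaves s^2 + 6s + 8 = 0.
Factoring the quadratic: (s + 2)(s + 4) = 0.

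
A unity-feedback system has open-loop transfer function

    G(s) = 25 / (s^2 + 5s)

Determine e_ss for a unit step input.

e_ss = 0

G(s) has one pole at the origin.
This is a Type 1 system; for a step input the steady-state error is zero.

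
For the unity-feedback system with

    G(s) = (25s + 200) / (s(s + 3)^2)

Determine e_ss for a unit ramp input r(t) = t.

G(s) has one pole at the origin.
This is a Type 1 system. Kv = lim_{s→0} s·G(s) = 200/9.
e_ss = 1/Kv = 1/(200/9) = 9/200 ≈ 0.04500.

e_ss = 0.04500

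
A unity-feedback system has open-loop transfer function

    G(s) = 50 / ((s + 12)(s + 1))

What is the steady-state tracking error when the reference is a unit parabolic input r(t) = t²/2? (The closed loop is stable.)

G(s) has no poles at the origin.
This is a Type 0 system; Ka = lim_{s→0} s^2·G(s) = 0, so the steady-state error for a parabola input is infinite.

e_ss = ∞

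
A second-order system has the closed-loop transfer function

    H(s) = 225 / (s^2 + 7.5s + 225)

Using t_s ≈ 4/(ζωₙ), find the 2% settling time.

t_s ≈ 1.067 s

Comparing s^2 + 7.5s + 225 to s^2 + 2ζωₙs + ωₙ²: ωₙ = 15 rad/s and ζ = 7.5/(2·15) = 0.25.
ζωₙ = 7.5/2 = 3.75, so t_s ≈ 4/(ζωₙ) = 4/3.75 ≈ 1.067 s.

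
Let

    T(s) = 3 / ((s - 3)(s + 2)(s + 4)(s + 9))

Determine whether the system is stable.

unstable

The poles can be read from the denominator factors: s = 3, -2, -4, -9.
Since the pole(s) at s = 3 lie in the right half-plane, the system is unstable.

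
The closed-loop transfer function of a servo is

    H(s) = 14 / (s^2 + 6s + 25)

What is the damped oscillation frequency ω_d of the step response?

ω_d = 4 rad/s

Comparing s^2 + 6s + 25 to s^2 + 2ζωₙs + ωₙ²: ωₙ = 5 rad/s and ζ = 6/(2·5) = 0.6.
ζωₙ = 6/2 = 3, so ω_d = ωₙ√(1−ζ²) = √(ωₙ² − (ζωₙ)²) = √(25 − 3²) = √16 = 4 rad/s.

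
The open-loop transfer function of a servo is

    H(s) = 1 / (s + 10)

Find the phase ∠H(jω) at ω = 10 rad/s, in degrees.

At s = j10: numerator = 1, denominator = 10 + j10.
∠H = ∠num − ∠den = 0° − (45°) = -45°.

∠H(j10) ≈ -45°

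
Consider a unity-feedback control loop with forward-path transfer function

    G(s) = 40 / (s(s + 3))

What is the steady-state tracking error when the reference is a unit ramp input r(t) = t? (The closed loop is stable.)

e_ss = 0.07500

G(s) has one pole at the origin.
This is a Type 1 system. Kv = lim_{s→0} s·G(s) = 40/3.
e_ss = 1/Kv = 1/(40/3) = 3/40 ≈ 0.07500.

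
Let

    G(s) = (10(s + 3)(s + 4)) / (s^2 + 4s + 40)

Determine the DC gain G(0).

At s = 0 each factor (s + a) contributes a and each (s^2 + bs + c) contributes c.
G(0) = 10·(3) · (4) / ((40)) = 120/40 = 3.

G(0) = 3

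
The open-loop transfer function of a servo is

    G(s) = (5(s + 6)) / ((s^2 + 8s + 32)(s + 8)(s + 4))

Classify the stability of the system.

The poles can be read from the denominator factors: s = -4 ± 4j, -8, -4.
Since all poles lie strictly in the left half-plane, the system is stable.

stable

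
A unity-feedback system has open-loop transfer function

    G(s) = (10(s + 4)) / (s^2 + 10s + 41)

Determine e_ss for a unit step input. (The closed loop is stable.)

G(s) has no poles at the origin.
This is a Type 0 system. Kp = lim_{s→0} G(s) = 40/41.
e_ss = 1/(1 + Kp) = 1/(1 + 40/41) = 41/81 ≈ 0.5062.

e_ss = 0.5062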